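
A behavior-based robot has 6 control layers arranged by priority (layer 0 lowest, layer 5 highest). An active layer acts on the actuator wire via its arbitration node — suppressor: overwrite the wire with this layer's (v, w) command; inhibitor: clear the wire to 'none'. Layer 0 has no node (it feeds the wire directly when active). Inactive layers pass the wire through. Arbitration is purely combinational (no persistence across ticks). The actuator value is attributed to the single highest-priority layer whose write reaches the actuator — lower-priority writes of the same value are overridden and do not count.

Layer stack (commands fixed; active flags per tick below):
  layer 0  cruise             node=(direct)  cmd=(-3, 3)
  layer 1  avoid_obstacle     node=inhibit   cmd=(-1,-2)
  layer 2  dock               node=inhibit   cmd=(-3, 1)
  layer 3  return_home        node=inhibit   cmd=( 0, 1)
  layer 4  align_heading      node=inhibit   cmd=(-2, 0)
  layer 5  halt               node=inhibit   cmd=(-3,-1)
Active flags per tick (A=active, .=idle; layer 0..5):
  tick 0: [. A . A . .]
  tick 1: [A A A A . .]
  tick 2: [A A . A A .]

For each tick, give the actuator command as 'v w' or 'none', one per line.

tick 0:
  [0] cruise off; wire := none
  [1] avoid_obstacle on (inhibit); wire := none
  [2] dock off; pass none
  [3] return_home on (inhibit); wire := none
  [4] align_heading off; pass none
  [5] halt off; pass none
  output none
tick 1:
  [0] cruise on; wire := (-3, 3)
  [1] avoid_obstacle on (inhibit); wire := none
  [2] dock on (inhibit); wire := none
  [3] return_home on (inhibit); wire := none
  [4] align_heading off; pass none
  [5] halt off; pass none
  output none
tick 2:
  [0] cruise on; wire := (-3, 3)
  [1] avoid_obstacle on (inhibit); wire := none
  [2] dock off; pass none
  [3] return_home on (inhibit); wire := none
  [4] align_heading on (inhibit); wire := none
  [5] halt off; pass none
  output none

none
none
none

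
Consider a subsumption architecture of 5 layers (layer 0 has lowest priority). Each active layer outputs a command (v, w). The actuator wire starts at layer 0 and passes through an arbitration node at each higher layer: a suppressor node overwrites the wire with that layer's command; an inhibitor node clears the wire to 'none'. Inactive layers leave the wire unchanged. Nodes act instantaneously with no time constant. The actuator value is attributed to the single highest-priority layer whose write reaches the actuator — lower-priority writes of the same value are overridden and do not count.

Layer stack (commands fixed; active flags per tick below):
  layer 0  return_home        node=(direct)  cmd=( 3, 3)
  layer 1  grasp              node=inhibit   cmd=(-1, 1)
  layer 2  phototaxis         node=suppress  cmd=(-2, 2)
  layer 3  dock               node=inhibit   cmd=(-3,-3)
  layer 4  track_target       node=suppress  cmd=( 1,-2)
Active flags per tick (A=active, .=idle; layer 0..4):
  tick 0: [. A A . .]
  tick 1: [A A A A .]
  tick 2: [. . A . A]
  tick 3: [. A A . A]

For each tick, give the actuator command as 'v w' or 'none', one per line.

tick 0:
  layer 0 (return_home) idle — none
  layer 1 (grasp) active — inhibits: none
  layer 2 (phototaxis) active — suppresses: (-2, 2)
  layer 3 (dock) idle — unchanged: (-2, 2)
  layer 4 (track_target) idle — unchanged: (-2, 2)
  → actuator (-2, 2)
tick 1:
  layer 0 (return_home) active — direct: (3, 3)
  layer 1 (grasp) active — inhibits: none
  layer 2 (phototaxis) active — suppresses: (-2, 2)
  layer 3 (dock) active — inhibits: none
  layer 4 (track_target) idle — unchanged: none
  → actuator none
tick 2:
  layer 0 (return_home) idle — none
  layer 1 (grasp) idle — unchanged: none
  layer 2 (phototaxis) active — suppresses: (-2, 2)
  layer 3 (dock) idle — unchanged: (-2, 2)
  layer 4 (track_target) active — suppresses: (1, -2)
  → actuator (1, -2)
tick 3:
  layer 0 (return_home) idle — none
  layer 1 (grasp) active — inhibits: none
  layer 2 (phototaxis) active — suppresses: (-2, 2)
  layer 3 (dock) idle — unchanged: (-2, 2)
  layer 4 (track_target) active — suppresses: (1, -2)
  → actuator (1, -2)

-2 2
none
1 -2
1 -2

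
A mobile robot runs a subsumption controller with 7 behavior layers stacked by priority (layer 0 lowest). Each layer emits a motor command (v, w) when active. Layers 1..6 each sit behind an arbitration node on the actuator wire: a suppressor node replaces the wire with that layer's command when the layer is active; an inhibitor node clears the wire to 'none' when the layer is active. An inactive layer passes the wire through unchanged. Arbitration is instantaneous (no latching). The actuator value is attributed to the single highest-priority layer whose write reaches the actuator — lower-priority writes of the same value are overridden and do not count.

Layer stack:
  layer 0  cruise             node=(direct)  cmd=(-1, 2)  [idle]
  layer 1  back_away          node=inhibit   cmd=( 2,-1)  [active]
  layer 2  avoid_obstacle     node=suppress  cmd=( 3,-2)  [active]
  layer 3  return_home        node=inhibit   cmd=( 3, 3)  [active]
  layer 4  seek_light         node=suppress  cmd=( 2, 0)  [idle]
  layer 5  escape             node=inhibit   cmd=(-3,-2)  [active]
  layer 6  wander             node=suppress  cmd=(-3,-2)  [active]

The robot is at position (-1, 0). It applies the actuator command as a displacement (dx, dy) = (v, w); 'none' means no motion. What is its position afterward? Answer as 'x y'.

layer 0 (cruise) idle — none
layer 1 (back_away) active — inhibits: none
layer 2 (avoid_obstacle) active — suppresses: (3, -2)
layer 3 (return_home) active — inhibits: none
layer 4 (seek_light) idle — unchanged: none
layer 5 (escape) active — inhibits: none
layer 6 (wander) active — suppresses: (-3, -2)
→ actuator (-3, -2)
position: (-1, 0) + (-3, -2) = (-4, -2)

-4 -2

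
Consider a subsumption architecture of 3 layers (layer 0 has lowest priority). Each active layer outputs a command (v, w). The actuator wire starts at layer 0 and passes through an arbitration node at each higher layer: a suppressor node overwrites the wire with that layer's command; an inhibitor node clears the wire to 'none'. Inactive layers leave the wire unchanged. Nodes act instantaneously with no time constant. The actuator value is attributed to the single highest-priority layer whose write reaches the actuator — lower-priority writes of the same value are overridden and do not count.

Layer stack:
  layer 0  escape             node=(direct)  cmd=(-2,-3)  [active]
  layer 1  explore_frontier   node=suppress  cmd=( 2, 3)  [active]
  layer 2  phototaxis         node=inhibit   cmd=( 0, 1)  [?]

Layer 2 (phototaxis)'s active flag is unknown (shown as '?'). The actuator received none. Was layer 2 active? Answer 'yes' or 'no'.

yes

If layer 2 is active=yes:
  actuator would be none
If layer 2 is active=no:
  actuator would be (2, 3)
Observed none, so layer 2 was active.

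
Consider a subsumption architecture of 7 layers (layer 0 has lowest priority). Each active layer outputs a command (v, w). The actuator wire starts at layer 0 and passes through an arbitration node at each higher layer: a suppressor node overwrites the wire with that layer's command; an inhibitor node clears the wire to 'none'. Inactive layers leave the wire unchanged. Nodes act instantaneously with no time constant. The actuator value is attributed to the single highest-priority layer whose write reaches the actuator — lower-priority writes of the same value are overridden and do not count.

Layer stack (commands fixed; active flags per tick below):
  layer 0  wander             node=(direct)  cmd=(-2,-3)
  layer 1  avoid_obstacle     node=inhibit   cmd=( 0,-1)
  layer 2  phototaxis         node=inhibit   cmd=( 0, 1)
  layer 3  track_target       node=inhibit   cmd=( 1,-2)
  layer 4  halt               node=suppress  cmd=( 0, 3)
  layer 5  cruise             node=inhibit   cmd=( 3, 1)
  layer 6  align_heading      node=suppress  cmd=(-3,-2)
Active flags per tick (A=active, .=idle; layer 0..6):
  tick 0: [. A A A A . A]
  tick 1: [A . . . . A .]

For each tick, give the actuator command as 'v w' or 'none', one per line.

-3 -2
none

tick 0:
  [0] wander off; wire := none
  [1] avoid_obstacle on (inhibit); wire := none
  [2] phototaxis on (inhibit); wire := none
  [3] track_target on (inhibit); wire := none
  [4] halt on (suppress); wire := (0, 3)
  [5] cruise off; pass (0, 3)
  [6] align_heading on (suppress); wire := (-3, -2)
  output (-3, -2)
tick 1:
  [0] wander on; wire := (-2, -3)
  [1] avoid_obstacle off; pass (-2, -3)
  [2] phototaxis off; pass (-2, -3)
  [3] track_target off; pass (-2, -3)
  [4] halt off; pass (-2, -3)
  [5] cruise on (inhibit); wire := none
  [6] align_heading off; pass none
  output none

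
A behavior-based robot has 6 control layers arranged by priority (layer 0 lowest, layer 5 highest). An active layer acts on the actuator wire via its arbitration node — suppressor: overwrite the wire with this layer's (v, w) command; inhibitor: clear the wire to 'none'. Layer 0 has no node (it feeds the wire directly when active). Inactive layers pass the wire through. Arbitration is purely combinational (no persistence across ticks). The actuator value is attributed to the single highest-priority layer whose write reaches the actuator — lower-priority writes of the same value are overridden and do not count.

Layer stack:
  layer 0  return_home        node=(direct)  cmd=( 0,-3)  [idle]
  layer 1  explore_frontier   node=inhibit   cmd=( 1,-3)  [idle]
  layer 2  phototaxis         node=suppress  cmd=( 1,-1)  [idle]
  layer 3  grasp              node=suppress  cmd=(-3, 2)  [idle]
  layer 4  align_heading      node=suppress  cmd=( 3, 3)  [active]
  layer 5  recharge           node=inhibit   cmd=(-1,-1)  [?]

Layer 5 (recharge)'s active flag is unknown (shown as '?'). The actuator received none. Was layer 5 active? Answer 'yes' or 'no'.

If layer 5 is active=yes:
  actuator would be none
If layer 5 is active=no:
  actuator would be (3, 3)
Observed none, so layer 5 was active.

yes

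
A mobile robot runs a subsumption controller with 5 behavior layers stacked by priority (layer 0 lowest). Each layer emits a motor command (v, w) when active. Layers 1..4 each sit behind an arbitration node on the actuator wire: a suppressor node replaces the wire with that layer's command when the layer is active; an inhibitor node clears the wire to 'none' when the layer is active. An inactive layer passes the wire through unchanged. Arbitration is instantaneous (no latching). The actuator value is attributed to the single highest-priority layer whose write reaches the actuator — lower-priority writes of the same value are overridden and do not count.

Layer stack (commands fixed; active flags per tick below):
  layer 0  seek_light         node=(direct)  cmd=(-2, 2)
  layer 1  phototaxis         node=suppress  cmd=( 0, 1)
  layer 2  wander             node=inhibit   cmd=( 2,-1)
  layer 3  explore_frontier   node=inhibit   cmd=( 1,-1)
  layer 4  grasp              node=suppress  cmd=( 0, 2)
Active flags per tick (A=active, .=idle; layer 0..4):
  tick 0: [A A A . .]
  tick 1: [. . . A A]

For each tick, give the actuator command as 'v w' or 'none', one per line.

tick 0:
  L0 seek_light: active, feeds wire = (-2, 2)
  L1 phototaxis: active, suppressor → wire = (0, 1)
  L2 wander: active, inhibitor → wire = none
  L3 explore_frontier: idle → wire stays none
  L4 grasp: idle → wire stays none
  actuator = none
tick 1:
  L0 seek_light: idle → wire = none
  L1 phototaxis: idle → wire stays none
  L2 wander: idle → wire stays none
  L3 explore_frontier: active, inhibitor → wire = none
  L4 grasp: active, suppressor → wire = (0, 2)
  actuator = (0, 2)

none
0 2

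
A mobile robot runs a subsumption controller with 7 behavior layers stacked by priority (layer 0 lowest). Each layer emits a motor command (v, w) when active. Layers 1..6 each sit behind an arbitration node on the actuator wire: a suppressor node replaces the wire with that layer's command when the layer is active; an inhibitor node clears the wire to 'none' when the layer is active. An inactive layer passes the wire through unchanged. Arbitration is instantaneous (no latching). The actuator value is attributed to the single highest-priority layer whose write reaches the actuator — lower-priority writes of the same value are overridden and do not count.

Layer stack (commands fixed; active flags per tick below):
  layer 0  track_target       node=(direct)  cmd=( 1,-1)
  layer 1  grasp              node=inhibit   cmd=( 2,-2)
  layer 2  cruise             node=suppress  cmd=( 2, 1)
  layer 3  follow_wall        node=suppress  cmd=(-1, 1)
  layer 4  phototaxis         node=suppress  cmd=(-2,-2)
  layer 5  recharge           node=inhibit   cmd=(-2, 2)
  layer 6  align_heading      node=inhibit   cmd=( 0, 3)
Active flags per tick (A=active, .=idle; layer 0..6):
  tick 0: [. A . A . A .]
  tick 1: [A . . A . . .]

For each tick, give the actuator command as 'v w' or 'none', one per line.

tick 0:
  [0] track_target off; wire := none
  [1] grasp on (inhibit); wire := none
  [2] cruise off; pass none
  [3] follow_wall on (suppress); wire := (-1, 1)
  [4] phototaxis off; pass (-1, 1)
  [5] recharge on (inhibit); wire := none
  [6] align_heading off; pass none
  output none
tick 1:
  [0] track_target on; wire := (1, -1)
  [1] grasp off; pass (1, -1)
  [2] cruise off; pass (1, -1)
  [3] follow_wall on (suppress); wire := (-1, 1)
  [4] phototaxis off; pass (-1, 1)
  [5] recharge off; pass (-1, 1)
  [6] align_heading off; pass (-1, 1)
  output (-1, 1)

none
-1 1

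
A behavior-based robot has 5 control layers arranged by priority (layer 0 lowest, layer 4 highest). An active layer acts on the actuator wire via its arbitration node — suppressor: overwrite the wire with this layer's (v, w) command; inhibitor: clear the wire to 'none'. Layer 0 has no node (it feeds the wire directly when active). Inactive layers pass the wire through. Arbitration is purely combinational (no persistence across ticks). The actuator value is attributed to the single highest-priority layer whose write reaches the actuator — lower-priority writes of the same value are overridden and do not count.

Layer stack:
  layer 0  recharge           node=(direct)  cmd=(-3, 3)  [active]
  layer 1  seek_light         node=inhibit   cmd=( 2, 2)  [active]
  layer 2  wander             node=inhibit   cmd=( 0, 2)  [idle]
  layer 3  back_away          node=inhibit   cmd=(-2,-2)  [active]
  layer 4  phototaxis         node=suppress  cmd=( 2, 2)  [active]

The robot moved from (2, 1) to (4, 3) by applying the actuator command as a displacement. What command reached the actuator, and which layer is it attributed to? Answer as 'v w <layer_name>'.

displacement = (4, 3) − (2, 1) = (2, 2)
L0 recharge: active, feeds wire = (-3, 3)
L1 seek_light: active, inhibitor → wire = none
L2 wander: idle → wire stays none
L3 back_away: active, inhibitor → wire = none
L4 phototaxis: active, suppressor → wire = (2, 2)
actuator = (2, 2) — from layer 4 (phototaxis)

2 2 phototaxis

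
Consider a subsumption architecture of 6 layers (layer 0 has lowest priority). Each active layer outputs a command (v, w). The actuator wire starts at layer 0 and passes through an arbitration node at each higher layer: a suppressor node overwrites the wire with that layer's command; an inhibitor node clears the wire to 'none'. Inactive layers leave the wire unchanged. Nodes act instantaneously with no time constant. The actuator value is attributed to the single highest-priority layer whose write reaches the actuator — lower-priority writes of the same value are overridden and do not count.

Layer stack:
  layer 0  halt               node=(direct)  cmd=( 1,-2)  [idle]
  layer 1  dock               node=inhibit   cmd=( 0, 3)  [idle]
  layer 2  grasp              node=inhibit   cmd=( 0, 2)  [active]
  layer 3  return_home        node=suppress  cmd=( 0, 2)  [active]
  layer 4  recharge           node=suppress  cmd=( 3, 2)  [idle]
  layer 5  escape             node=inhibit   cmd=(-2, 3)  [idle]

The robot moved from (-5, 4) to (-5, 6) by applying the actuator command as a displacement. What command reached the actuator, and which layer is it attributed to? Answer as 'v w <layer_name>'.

0 2 return_home

displacement = (-5, 6) − (-5, 4) = (0, 2)
L0 halt: idle → wire = none
L1 dock: idle → wire stays none
L2 grasp: active, inhibitor → wire = none
L3 return_home: active, suppressor → wire = (0, 2)
L4 recharge: idle → wire stays (0, 2)
L5 escape: idle → wire stays (0, 2)
actuator = (0, 2) — from layer 3 (return_home)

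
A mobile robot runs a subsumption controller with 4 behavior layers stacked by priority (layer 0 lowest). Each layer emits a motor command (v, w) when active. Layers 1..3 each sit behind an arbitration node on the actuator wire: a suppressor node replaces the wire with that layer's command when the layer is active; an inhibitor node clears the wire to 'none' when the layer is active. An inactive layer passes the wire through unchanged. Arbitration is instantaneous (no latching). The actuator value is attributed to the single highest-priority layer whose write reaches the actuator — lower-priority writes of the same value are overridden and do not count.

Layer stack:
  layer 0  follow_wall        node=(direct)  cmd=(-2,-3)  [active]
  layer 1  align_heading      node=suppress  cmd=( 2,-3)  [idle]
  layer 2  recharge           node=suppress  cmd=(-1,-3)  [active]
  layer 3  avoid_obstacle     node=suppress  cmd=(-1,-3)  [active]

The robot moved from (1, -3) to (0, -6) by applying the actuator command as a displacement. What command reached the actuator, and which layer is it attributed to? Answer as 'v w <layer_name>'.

-1 -3 avoid_obstacle

displacement = (0, -6) − (1, -3) = (-1, -3)
L0 follow_wall: active, feeds wire = (-2, -3)
L1 align_heading: idle → wire stays (-2, -3)
L2 recharge: active, suppressor → wire = (-1, -3)
L3 avoid_obstacle: active, suppressor → wire = (-1, -3)
actuator = (-1, -3) — from layer 3 (avoid_obstacle)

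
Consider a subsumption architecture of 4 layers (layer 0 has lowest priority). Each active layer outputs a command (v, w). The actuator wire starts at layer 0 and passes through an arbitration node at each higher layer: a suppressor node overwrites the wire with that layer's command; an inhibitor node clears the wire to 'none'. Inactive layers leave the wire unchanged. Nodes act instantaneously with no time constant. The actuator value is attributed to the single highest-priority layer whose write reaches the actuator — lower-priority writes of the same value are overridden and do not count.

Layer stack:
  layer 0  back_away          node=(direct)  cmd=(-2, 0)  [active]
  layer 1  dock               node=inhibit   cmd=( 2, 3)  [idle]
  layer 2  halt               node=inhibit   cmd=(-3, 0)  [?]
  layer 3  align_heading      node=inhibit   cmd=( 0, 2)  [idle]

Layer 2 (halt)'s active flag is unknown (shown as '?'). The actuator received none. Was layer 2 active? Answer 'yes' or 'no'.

If layer 2 is active=yes:
  actuator would be none
If layer 2 is active=no:
  actuator would be (-2, 0)
Observed none, so layer 2 was active.

yes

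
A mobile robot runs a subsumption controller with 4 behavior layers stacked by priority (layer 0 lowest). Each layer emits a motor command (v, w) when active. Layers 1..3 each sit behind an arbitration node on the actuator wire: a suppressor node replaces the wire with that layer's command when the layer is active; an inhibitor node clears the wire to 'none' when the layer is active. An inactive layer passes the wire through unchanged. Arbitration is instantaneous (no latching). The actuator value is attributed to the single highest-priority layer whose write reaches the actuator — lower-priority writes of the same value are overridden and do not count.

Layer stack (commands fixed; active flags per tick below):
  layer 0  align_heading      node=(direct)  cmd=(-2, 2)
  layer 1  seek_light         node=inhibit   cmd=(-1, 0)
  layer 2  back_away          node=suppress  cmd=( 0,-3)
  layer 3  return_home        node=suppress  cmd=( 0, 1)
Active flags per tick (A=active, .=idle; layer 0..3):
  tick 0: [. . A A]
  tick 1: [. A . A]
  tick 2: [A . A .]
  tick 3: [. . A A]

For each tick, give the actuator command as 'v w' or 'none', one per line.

tick 0:
  L0 align_heading: idle → wire = none
  L1 seek_light: idle → wire stays none
  L2 back_away: active, suppressor → wire = (0, -3)
  L3 return_home: active, suppressor → wire = (0, 1)
  actuator = (0, 1)
tick 1:
  L0 align_heading: idle → wire = none
  L1 seek_light: active, inhibitor → wire = none
  L2 back_away: idle → wire stays none
  L3 return_home: active, suppressor → wire = (0, 1)
  actuator = (0, 1)
tick 2:
  L0 align_heading: active, feeds wire = (-2, 2)
  L1 seek_light: idle → wire stays (-2, 2)
  L2 back_away: active, suppressor → wire = (0, -3)
  L3 return_home: idle → wire stays (0, -3)
  actuator = (0, -3)
tick 3:
  L0 align_heading: idle → wire = none
  L1 seek_light: idle → wire stays none
  L2 back_away: active, suppressor → wire = (0, -3)
  L3 return_home: active, suppressor → wire = (0, 1)
  actuator = (0, 1)

0 1
0 1
0 -3
0 1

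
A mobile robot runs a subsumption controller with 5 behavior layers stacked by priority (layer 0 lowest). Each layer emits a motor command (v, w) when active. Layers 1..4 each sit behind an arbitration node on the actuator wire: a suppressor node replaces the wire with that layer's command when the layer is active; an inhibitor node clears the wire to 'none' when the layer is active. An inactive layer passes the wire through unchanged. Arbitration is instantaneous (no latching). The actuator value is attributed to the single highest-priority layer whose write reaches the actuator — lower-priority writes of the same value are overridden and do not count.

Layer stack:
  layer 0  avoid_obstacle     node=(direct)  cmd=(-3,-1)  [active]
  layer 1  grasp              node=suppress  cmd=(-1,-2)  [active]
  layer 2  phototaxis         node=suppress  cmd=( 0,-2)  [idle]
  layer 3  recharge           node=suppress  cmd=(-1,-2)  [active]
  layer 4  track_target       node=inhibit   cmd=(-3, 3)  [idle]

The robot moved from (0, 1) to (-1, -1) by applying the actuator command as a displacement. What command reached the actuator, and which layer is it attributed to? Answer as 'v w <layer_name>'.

-1 -2 recharge

displacement = (-1, -1) − (0, 1) = (-1, -2)
layer 0 (avoid_obstacle) active — direct: (-3, -1)
layer 1 (grasp) active — suppresses: (-1, -2)
layer 2 (phototaxis) idle — unchanged: (-1, -2)
layer 3 (recharge) active — suppresses: (-1, -2)
layer 4 (track_target) idle — unchanged: (-1, -2)
→ actuator (-1, -2) — from layer 3 (recharge)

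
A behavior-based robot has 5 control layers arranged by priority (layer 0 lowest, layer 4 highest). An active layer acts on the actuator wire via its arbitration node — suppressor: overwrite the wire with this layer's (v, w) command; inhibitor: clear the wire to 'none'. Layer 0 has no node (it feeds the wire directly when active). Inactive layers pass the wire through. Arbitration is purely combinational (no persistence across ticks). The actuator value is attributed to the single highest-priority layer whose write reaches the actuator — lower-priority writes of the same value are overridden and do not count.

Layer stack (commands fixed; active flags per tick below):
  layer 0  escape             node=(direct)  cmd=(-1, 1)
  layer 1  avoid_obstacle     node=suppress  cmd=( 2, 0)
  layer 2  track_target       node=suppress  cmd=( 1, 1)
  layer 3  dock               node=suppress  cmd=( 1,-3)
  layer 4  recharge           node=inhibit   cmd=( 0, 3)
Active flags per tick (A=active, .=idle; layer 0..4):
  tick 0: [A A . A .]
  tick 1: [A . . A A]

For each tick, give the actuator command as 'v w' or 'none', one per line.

1 -3
none

tick 0:
  [0] escape on; wire := (-1, 1)
  [1] avoid_obstacle on (suppress); wire := (2, 0)
  [2] track_target off; pass (2, 0)
  [3] dock on (suppress); wire := (1, -3)
  [4] recharge off; pass (1, -3)
  output (1, -3)
tick 1:
  [0] escape on; wire := (-1, 1)
  [1] avoid_obstacle off; pass (-1, 1)
  [2] track_target off; pass (-1, 1)
  [3] dock on (suppress); wire := (1, -3)
  [4] recharge on (inhibit); wire := none
  output none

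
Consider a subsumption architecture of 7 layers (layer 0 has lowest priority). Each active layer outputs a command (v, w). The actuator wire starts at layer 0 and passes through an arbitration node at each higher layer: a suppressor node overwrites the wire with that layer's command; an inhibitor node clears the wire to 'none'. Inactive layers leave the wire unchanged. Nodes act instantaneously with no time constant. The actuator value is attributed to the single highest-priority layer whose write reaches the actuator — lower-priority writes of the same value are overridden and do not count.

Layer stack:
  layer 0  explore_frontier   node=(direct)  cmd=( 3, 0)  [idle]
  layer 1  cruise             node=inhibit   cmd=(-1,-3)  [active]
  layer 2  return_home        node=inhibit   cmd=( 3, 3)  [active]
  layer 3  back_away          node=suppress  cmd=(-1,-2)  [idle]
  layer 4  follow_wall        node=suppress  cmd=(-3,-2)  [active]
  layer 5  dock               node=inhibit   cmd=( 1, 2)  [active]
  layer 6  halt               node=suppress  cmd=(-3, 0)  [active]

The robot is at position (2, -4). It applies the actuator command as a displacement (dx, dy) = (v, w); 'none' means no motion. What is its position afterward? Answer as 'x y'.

layer 0 (explore_frontier) idle — none
layer 1 (cruise) active — inhibits: none
layer 2 (return_home) active — inhibits: none
layer 3 (back_away) idle — unchanged: none
layer 4 (follow_wall) active — suppresses: (-3, -2)
layer 5 (dock) active — inhibits: none
layer 6 (halt) active — suppresses: (-3, 0)
→ actuator (-3, 0)
position: (2, -4) + (-3, 0) = (-1, -4)

-1 -4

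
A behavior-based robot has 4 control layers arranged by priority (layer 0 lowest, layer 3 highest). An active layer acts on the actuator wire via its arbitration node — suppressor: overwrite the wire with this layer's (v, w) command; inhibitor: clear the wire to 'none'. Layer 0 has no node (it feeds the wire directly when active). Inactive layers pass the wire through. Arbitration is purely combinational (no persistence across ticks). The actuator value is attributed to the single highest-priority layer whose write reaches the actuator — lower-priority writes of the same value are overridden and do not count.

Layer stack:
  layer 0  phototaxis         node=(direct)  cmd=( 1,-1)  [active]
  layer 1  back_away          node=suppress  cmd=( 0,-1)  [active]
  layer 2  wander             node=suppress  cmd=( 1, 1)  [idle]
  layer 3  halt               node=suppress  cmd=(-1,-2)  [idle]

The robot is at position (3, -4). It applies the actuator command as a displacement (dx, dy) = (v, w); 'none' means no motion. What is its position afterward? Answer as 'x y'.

L0 phototaxis: active, feeds wire = (1, -1)
L1 back_away: active, suppressor → wire = (0, -1)
L2 wander: idle → wire stays (0, -1)
L3 halt: idle → wire stays (0, -1)
actuator = (0, -1)
position: (3, -4) + (0, -1) = (3, -5)

3 -5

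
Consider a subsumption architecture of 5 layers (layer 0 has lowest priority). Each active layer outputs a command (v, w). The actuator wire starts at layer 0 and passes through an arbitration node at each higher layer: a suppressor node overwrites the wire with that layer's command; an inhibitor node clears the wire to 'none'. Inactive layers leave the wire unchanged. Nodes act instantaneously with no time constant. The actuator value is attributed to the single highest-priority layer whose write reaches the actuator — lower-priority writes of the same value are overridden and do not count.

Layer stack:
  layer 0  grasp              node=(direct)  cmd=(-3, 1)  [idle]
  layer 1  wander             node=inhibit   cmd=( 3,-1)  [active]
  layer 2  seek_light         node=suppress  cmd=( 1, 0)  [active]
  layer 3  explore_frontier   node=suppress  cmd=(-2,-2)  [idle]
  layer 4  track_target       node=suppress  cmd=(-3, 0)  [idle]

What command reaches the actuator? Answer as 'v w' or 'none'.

1 0

layer 0 (grasp) idle — none
layer 1 (wander) active — inhibits: none
layer 2 (seek_light) active — suppresses: (1, 0)
layer 3 (explore_frontier) idle — unchanged: (1, 0)
layer 4 (track_target) idle — unchanged: (1, 0)
→ actuator (1, 0)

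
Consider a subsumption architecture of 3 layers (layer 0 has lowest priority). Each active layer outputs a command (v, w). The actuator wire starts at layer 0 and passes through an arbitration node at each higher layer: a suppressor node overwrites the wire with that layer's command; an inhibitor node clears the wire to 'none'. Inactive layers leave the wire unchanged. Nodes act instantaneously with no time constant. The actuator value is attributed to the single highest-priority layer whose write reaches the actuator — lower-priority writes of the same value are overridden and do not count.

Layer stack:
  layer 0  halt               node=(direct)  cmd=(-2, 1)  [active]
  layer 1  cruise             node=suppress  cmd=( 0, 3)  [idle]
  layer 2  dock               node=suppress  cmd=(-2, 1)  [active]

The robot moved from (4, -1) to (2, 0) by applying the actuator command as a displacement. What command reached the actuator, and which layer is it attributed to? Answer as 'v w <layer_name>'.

-2 1 dock

displacement = (2, 0) − (4, -1) = (-2, 1)
layer 0 (halt) active — direct: (-2, 1)
layer 1 (cruise) idle — unchanged: (-2, 1)
layer 2 (dock) active — suppresses: (-2, 1)
→ actuator (-2, 1) — from layer 2 (dock)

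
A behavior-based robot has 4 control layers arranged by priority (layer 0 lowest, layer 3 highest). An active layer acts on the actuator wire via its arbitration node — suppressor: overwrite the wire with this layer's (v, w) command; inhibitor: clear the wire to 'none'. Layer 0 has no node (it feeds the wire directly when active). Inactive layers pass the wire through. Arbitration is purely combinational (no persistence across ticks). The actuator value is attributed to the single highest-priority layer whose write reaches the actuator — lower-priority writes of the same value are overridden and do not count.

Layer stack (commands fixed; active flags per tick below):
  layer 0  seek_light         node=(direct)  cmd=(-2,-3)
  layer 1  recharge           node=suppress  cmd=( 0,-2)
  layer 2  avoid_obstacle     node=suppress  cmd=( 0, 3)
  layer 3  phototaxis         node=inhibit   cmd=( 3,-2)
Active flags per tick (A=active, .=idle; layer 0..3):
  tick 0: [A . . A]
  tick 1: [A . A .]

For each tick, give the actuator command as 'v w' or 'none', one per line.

none
0 3

tick 0:
  L0 seek_light: active, feeds wire = (-2, -3)
  L1 recharge: idle → wire stays (-2, -3)
  L2 avoid_obstacle: idle → wire stays (-2, -3)
  L3 phototaxis: active, inhibitor → wire = none
  actuator = none
tick 1:
  L0 seek_light: active, feeds wire = (-2, -3)
  L1 recharge: idle → wire stays (-2, -3)
  L2 avoid_obstacle: active, suppressor → wire = (0, 3)
  L3 phototaxis: idle → wire stays (0, 3)
  actuator = (0, 3)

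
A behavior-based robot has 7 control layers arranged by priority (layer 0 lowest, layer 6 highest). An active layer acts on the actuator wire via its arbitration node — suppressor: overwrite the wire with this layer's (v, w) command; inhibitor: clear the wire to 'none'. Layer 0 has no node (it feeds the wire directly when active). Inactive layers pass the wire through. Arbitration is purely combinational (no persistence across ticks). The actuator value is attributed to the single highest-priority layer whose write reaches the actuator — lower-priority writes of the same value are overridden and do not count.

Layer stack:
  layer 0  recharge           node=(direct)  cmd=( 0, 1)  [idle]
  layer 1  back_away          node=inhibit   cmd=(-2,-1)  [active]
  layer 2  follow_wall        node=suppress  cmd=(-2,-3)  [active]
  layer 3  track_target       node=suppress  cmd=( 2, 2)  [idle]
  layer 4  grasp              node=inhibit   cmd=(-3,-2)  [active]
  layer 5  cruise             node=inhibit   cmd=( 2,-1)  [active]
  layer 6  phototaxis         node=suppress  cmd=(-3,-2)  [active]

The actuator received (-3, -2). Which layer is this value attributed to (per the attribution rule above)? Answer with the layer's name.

phototaxis

[0] recharge off; wire := none
[1] back_away on (inhibit); wire := none
[2] follow_wall on (suppress); wire := (-2, -3)
[3] track_target off; pass (-2, -3)
[4] grasp on (inhibit); wire := none
[5] cruise on (inhibit); wire := none
[6] phototaxis on (suppress); wire := (-3, -2)
output (-3, -2)
last writer: layer 6 = phototaxis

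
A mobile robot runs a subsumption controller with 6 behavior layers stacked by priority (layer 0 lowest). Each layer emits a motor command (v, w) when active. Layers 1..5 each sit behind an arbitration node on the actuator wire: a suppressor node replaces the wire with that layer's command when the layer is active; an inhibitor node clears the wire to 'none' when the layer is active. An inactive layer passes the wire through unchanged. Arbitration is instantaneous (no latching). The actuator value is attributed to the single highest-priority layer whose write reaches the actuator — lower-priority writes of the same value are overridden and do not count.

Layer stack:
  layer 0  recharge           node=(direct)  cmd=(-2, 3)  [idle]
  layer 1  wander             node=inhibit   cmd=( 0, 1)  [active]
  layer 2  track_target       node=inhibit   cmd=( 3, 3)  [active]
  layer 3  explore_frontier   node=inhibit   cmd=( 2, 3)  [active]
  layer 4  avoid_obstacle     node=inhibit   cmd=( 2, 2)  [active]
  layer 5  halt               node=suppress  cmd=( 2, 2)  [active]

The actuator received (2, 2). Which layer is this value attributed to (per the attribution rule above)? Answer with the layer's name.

halt

layer 0 (recharge) idle — none
layer 1 (wander) active — inhibits: none
layer 2 (track_target) active — inhibits: none
layer 3 (explore_frontier) active — inhibits: none
layer 4 (avoid_obstacle) active — inhibits: none
layer 5 (halt) active — suppresses: (2, 2)
→ actuator (2, 2)
last writer: layer 5 = halt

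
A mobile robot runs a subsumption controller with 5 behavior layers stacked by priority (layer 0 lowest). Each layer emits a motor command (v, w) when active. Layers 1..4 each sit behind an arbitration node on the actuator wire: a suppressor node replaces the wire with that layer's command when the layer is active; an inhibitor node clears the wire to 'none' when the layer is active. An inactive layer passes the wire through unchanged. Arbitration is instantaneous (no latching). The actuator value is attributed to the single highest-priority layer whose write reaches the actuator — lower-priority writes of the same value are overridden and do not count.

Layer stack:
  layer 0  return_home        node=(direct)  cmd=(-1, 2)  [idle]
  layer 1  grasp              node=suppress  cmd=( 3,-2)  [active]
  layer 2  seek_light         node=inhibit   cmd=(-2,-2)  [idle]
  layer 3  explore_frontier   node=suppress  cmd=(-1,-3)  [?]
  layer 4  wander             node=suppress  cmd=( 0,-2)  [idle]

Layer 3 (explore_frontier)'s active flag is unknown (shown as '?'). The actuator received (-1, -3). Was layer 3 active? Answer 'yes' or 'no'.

yes

If layer 3 is active=yes:
  actuator would be (-1, -3)
If layer 3 is active=no:
  actuator would be (3, -2)
Observed (-1, -3), so layer 3 was active.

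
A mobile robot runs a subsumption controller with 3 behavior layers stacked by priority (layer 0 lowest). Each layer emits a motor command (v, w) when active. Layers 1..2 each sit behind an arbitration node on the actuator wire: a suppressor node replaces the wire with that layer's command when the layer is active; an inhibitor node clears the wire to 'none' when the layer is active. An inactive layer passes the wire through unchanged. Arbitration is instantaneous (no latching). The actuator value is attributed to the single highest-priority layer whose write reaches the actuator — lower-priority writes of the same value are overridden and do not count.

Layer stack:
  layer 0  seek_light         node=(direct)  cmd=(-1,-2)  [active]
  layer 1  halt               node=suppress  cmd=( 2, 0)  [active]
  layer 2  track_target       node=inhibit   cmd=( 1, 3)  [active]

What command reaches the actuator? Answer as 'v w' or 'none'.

none

layer 0 (seek_light) active — direct: (-1, -2)
layer 1 (halt) active — suppresses: (2, 0)
layer 2 (track_target) active — inhibits: none
→ actuator none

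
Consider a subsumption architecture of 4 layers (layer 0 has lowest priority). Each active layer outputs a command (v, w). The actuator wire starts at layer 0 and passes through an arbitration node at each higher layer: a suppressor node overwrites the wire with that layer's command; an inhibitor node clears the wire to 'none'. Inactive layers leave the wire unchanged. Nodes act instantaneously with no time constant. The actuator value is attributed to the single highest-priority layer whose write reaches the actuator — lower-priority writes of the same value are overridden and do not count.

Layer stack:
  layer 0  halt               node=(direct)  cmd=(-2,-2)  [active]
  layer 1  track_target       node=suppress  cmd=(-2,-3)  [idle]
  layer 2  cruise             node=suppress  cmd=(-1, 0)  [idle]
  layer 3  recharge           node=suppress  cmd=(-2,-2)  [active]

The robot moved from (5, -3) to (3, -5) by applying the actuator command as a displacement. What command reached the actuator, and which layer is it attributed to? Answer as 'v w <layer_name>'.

displacement = (3, -5) − (5, -3) = (-2, -2)
L0 halt: active, feeds wire = (-2, -2)
L1 track_target: idle → wire stays (-2, -2)
L2 cruise: idle → wire stays (-2, -2)
L3 recharge: active, suppressor → wire = (-2, -2)
actuator = (-2, -2) — from layer 3 (recharge)

-2 -2 recharge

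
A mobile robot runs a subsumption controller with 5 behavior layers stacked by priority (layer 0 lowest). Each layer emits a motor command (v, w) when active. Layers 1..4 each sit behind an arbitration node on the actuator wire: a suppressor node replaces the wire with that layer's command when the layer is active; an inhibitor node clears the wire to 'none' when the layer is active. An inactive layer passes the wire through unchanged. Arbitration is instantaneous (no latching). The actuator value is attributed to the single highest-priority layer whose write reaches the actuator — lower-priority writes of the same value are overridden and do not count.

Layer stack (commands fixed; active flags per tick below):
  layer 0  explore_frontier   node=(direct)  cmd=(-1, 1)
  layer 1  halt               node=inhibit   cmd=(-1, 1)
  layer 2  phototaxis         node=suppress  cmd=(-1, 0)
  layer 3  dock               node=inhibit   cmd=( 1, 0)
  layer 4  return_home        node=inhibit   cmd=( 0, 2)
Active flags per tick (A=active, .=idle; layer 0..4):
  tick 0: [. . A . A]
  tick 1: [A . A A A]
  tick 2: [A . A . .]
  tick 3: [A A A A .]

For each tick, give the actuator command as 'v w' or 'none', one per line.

tick 0:
  layer 0 (explore_frontier) idle — none
  layer 1 (halt) idle — unchanged: none
  layer 2 (phototaxis) active — suppresses: (-1, 0)
  layer 3 (dock) idle — unchanged: (-1, 0)
  layer 4 (return_home) active — inhibits: none
  → actuator none
tick 1:
  layer 0 (explore_frontier) active — direct: (-1, 1)
  layer 1 (halt) idle — unchanged: (-1, 1)
  layer 2 (phototaxis) active — suppresses: (-1, 0)
  layer 3 (dock) active — inhibits: none
  layer 4 (return_home) active — inhibits: none
  → actuator none
tick 2:
  layer 0 (explore_frontier) active — direct: (-1, 1)
  layer 1 (halt) idle — unchanged: (-1, 1)
  layer 2 (phototaxis) active — suppresses: (-1, 0)
  layer 3 (dock) idle — unchanged: (-1, 0)
  layer 4 (return_home) idle — unchanged: (-1, 0)
  → actuator (-1, 0)
tick 3:
  layer 0 (explore_frontier) active — direct: (-1, 1)
  layer 1 (halt) active — inhibits: none
  layer 2 (phototaxis) active — suppresses: (-1, 0)
  layer 3 (dock) active — inhibits: none
  layer 4 (return_home) idle — unchanged: none
  → actuator none

none
none
-1 0
none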